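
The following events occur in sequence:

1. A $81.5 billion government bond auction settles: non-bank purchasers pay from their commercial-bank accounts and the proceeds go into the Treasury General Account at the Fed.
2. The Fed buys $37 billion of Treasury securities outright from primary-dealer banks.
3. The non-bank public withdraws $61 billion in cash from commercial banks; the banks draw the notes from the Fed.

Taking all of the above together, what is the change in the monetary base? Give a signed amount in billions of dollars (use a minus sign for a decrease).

Fed balance sheet:
  Assets:      Securities +$37B
  Liabilities: Bank reserves −$105.5B, Currency in circulation +$61B, Government deposits +$81.5B
Commercial banking system:
  Assets:      Reserves at CB −$105.5B, Securities −$37B
  Liabilities: Checkable deposits −$142.5B
Monetary base = currency + reserves: +$61B + (−$105.5B) = -$44.5 billion.

-$44.5 billion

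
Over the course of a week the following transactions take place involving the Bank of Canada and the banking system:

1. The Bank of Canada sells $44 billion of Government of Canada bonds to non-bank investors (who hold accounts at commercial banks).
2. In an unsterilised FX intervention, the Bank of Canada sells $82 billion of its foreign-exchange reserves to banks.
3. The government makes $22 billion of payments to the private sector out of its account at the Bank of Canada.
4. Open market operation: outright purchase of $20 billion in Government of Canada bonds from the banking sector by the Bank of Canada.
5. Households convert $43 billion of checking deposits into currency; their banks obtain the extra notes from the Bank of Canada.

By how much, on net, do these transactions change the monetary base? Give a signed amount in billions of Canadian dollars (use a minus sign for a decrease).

-$84 billion

Bank of Canada balance sheet:
  Assets:      Securities −$24B, Foreign assets −$82B
  Liabilities: Bank reserves −$127B, Currency in circulation +$43B, Government deposits −$22B
Commercial banking system:
  Assets:      Reserves at CB −$127B, Securities −$20B, Foreign assets +$82B
  Liabilities: Checkable deposits −$65B
Monetary base = currency + reserves: +$43B + (−$127B) = -$84 billion.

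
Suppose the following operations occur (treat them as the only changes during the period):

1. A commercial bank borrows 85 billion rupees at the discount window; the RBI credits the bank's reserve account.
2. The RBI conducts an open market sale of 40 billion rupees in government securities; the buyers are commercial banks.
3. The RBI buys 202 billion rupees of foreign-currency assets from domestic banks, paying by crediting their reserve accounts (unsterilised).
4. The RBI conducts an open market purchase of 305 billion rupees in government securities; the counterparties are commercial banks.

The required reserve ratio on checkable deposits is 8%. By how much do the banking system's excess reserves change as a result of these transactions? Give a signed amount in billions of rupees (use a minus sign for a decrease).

+552 billion

Discount-window loan 85 billion rupees: reserves +85B, deposits 0.
OMO sale (to banks) 40 billion rupees: reserves −40B, deposits 0.
FX purchase 202 billion rupees: reserves +202B, deposits 0.
OMO purchase (from banks) 305 billion rupees: reserves +305B, deposits 0.
Totals: Δreserves = +552B, Δdeposits = 0.
Δrequired reserves = 8% × 0 = 0.
Δexcess reserves = Δreserves − Δrequired = +552B − (0) = +552 billion.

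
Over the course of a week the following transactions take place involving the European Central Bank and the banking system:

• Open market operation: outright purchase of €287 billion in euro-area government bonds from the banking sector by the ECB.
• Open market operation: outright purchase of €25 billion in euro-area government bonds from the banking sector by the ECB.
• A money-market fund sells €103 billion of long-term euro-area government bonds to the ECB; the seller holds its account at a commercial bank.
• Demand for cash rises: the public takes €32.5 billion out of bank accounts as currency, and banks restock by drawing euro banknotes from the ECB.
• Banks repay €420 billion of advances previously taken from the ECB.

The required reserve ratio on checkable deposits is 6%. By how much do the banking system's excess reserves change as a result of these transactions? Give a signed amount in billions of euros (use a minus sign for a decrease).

-€41.73 billion

OMO purchase (from banks) €287 billion: reserves +€287B, deposits 0.
OMO purchase (from banks) €25 billion: reserves +€25B, deposits 0.
Asset purchase (from non-banks) €103 billion: reserves +€103B, deposits +€103B.
Currency withdrawal €32.5 billion: reserves −€32.5B, deposits −€32.5B.
Discount-window repayment €420 billion: reserves −€420B, deposits 0.
Totals: Δreserves = −€37.5B, Δdeposits = +€70.5B.
Δrequired reserves = 6% × +€70.5B = +€4.23B.
Δexcess reserves = Δreserves − Δrequired = −€37.5B − (+€4.23B) = -€41.73 billion.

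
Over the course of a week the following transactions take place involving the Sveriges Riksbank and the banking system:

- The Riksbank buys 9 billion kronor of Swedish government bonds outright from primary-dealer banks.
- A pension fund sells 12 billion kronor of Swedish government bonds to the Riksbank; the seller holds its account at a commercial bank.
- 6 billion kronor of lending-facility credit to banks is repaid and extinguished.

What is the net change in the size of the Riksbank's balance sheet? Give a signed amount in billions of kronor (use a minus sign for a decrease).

Riksbank balance sheet:
  Assets:      Securities +21B, Loans to banks −6B
  Liabilities: Bank reserves +15B
Change in total Riksbank assets = +15 billion.

+15 billion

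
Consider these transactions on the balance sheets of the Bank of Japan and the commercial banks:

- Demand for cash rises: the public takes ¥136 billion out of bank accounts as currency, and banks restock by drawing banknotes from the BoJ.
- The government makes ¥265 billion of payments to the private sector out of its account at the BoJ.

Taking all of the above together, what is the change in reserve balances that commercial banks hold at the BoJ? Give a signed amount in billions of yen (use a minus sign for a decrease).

+¥129 billion

BoJ balance sheet:
  Assets:      no change
  Liabilities: Bank reserves +¥129B, Currency in circulation +¥136B, Government deposits −¥265B
So the change in reserve balances that commercial banks hold at the BoJ is +¥129 billion.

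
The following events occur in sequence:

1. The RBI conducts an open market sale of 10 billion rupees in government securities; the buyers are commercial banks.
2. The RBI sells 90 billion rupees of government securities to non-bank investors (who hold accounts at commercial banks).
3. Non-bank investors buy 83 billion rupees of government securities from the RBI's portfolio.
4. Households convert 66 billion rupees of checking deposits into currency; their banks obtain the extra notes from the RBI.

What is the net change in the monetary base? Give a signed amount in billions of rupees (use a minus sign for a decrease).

-183 billion

OMO sale (to banks) 10 billion rupees: RBI balance sheet contracts → −10B.
Asset sale (to non-banks) 90 billion rupees: RBI balance sheet contracts → −90B.
Asset sale (to non-banks) 83 billion rupees: RBI balance sheet contracts → −83B.
Currency withdrawal 66 billion rupees: just a shift between currency and reserves — both are base money → 0.
Net: −10 − 90 − 83 + 0 = -183 billion.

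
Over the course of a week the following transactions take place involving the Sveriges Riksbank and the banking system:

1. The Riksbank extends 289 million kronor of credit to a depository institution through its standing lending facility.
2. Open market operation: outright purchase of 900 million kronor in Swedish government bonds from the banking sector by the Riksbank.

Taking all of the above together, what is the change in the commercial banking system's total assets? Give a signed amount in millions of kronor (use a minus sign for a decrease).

+289 million

Discount-window loan 289 million kronor: bank balance sheets expand → +289M.
OMO purchase (from banks) 900 million kronor: just an asset swap on bank balance sheets → 0.
Net: 289 + 0 = +289 million.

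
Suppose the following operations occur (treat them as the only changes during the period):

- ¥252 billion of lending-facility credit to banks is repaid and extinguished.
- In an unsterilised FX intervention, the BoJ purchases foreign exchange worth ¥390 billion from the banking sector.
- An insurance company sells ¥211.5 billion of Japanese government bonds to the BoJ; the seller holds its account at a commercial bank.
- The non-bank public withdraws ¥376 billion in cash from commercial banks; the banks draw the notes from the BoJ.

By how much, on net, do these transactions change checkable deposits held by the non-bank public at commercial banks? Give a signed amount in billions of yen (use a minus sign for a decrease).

BoJ balance sheet:
  Assets:      Securities +¥211.5B, Loans to banks −¥252B, Foreign assets +¥390B
  Liabilities: Bank reserves −¥26.5B, Currency in circulation +¥376B
Commercial banking system:
  Assets:      Reserves at CB −¥26.5B, Foreign assets −¥390B
  Liabilities: Checkable deposits −¥164.5B, Borrowings from CB −¥252B
So the change in checkable deposits held by the non-bank public at commercial banks is -¥164.5 billion.

-¥164.5 billion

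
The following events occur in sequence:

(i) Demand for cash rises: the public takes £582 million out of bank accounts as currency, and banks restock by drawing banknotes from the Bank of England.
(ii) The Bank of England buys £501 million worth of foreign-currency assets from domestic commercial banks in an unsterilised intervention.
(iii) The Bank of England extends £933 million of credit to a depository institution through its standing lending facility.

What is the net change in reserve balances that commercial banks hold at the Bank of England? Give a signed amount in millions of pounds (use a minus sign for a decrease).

+£852 million

Bank of England balance sheet:
  Assets:      Loans to banks +£933M, Foreign assets +£501M
  Liabilities: Bank reserves +£852M, Currency in circulation +£582M
Commercial banking system:
  Assets:      Reserves at CB +£852M, Foreign assets −£501M
  Liabilities: Checkable deposits −£582M, Borrowings from CB +£933M
So the change in reserve balances that commercial banks hold at the Bank of England is +£852 million.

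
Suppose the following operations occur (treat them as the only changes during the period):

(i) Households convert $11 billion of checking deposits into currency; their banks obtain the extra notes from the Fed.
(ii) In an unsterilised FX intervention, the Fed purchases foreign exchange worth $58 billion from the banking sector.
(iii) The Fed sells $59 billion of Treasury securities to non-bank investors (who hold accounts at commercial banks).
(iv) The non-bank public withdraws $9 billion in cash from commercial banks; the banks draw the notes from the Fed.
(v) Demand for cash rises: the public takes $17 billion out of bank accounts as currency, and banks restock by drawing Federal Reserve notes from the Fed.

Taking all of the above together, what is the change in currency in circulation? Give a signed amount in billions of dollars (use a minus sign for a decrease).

+$37 billion

Currency withdrawal $11 billion: notes leave the central bank → +$11B.
FX purchase $58 billion: no currency enters or leaves circulation → 0.
Asset sale (to non-banks) $59 billion: no currency enters or leaves circulation → 0.
Currency withdrawal $9 billion: notes leave the central bank → +$9B.
Currency withdrawal $17 billion: notes leave the central bank → +$17B.
Net: 11 + 0 + 0 + 9 + 17 = +$37 billion.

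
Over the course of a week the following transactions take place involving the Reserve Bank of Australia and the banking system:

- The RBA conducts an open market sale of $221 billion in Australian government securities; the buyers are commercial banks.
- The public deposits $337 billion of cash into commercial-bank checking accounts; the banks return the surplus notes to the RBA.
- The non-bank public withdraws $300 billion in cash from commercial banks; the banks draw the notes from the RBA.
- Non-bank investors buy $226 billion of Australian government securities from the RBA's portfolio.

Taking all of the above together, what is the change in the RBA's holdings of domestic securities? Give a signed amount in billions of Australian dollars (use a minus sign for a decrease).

-$447 billion

OMO sale (to banks) $221 billion: securities removed from the RBA's portfolio → −$221B.
Currency deposit $337 billion: the RBA's securities portfolio is untouched → 0.
Currency withdrawal $300 billion: the RBA's securities portfolio is untouched → 0.
Asset sale (to non-banks) $226 billion: securities removed from the RBA's portfolio → −$226B.
Net: −221 + 0 + 0 − 226 = -$447 billion.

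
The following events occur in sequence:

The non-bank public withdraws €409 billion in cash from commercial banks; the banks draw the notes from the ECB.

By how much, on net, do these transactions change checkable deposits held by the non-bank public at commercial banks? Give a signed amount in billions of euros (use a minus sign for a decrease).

Currency withdrawal €409 billion: non-bank counterparties' bank balances fall → −€409B.

-€409 billion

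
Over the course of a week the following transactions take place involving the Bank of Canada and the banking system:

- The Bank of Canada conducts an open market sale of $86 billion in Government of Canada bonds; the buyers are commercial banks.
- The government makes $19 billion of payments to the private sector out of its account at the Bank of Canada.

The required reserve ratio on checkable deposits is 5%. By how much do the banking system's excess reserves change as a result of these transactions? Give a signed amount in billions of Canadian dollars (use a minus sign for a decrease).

-$67.95 billion

OMO sale (to banks) $86 billion: reserves −$86B, deposits 0.
Government spending $19 billion: reserves +$19B, deposits +$19B.
Totals: Δreserves = −$67B, Δdeposits = +$19B.
Δrequired reserves = 5% × +$19B = +$0.95B.
Δexcess reserves = Δreserves − Δrequired = −$67B − (+$0.95B) = -$67.95 billion.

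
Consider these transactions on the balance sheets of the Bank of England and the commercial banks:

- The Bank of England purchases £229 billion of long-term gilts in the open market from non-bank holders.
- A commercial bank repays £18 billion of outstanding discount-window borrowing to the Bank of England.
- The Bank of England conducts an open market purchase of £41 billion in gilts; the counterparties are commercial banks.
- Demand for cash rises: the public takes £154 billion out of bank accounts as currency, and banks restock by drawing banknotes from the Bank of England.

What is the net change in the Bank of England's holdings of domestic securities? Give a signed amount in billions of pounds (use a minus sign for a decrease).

Asset purchase (from non-banks) £229 billion: securities added to the Bank of England's portfolio → +£229B.
Discount-window repayment £18 billion: the Bank of England's securities portfolio is untouched → 0.
OMO purchase (from banks) £41 billion: securities added to the Bank of England's portfolio → +£41B.
Currency withdrawal £154 billion: the Bank of England's securities portfolio is untouched → 0.
Net: 229 + 0 + 41 + 0 = +£270 billion.

+£270 billion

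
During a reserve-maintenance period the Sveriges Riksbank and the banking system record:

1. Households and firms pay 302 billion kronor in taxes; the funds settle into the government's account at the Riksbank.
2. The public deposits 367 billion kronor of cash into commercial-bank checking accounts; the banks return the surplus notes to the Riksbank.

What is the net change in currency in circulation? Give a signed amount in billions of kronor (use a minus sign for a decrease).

Government account inflow 302 billion kronor: no currency enters or leaves circulation → 0.
Currency deposit 367 billion kronor: notes return to the central bank → −367B.
Net: 0 − 367 = -367 billion.

-367 billion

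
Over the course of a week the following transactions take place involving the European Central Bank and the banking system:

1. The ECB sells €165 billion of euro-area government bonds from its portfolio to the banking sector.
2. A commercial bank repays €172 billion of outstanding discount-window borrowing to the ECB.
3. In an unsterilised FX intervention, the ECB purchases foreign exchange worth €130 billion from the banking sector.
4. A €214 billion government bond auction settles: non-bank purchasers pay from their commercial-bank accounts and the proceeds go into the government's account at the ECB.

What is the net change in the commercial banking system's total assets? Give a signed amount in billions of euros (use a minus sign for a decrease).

-€386 billion

OMO sale (to banks) €165 billion: just an asset swap on bank balance sheets → 0.
Discount-window repayment €172 billion: bank balance sheets shrink → −€172B.
FX purchase €130 billion: just an asset swap on bank balance sheets → 0.
Government account inflow €214 billion: bank balance sheets shrink → −€214B.
Net: 0 − 172 + 0 − 214 = -€386 billion.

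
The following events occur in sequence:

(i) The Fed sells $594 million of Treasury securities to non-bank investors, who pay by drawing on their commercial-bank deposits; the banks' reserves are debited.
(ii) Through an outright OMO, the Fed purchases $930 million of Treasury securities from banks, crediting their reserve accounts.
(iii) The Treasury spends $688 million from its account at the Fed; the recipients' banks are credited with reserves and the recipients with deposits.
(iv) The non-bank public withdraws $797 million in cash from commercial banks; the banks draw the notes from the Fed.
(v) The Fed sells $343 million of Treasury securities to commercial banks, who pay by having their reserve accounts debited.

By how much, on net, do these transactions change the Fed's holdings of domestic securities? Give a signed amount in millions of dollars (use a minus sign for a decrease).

Asset sale (to non-banks) $594 million: securities removed from the Fed's portfolio → −$594M.
OMO purchase (from banks) $930 million: securities added to the Fed's portfolio → +$930M.
Government spending $688 million: the Fed's securities portfolio is untouched → 0.
Currency withdrawal $797 million: the Fed's securities portfolio is untouched → 0.
OMO sale (to banks) $343 million: securities removed from the Fed's portfolio → −$343M.
Net: −594 + 930 + 0 + 0 − 343 = -$7 million.

-$7 million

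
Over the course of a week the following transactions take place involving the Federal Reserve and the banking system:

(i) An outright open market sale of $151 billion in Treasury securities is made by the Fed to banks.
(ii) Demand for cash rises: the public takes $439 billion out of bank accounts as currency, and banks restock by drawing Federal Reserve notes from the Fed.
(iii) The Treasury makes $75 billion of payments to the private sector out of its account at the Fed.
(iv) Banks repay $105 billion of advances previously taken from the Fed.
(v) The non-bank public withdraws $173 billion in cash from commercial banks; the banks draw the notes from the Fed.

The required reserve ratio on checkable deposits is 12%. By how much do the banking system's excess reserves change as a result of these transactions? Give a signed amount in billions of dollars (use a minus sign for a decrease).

OMO sale (to banks) $151 billion: reserves −$151B, deposits 0.
Currency withdrawal $439 billion: reserves −$439B, deposits −$439B.
Government spending $75 billion: reserves +$75B, deposits +$75B.
Discount-window repayment $105 billion: reserves −$105B, deposits 0.
Currency withdrawal $173 billion: reserves −$173B, deposits −$173B.
Totals: Δreserves = −$793B, Δdeposits = −$537B.
Δrequired reserves = 12% × −$537B = −$64.44B.
Δexcess reserves = Δreserves − Δrequired = −$793B − (−$64.44B) = -$728.56 billion.

-$728.56 billion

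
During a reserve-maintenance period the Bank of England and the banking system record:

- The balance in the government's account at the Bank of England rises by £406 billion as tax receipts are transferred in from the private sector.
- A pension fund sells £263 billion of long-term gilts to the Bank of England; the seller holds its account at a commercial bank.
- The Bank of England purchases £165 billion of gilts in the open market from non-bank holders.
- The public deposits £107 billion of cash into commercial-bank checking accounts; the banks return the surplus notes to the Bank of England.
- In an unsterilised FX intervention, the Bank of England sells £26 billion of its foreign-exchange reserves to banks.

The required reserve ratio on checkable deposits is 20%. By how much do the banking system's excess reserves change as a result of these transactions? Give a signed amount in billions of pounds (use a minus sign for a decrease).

+£77.2 billion

Government account inflow £406 billion: reserves −£406B, deposits −£406B.
Asset purchase (from non-banks) £263 billion: reserves +£263B, deposits +£263B.
Asset purchase (from non-banks) £165 billion: reserves +£165B, deposits +£165B.
Currency deposit £107 billion: reserves +£107B, deposits +£107B.
FX sale £26 billion: reserves −£26B, deposits 0.
Totals: Δreserves = +£103B, Δdeposits = +£129B.
Δrequired reserves = 20% × +£129B = +£25.8B.
Δexcess reserves = Δreserves − Δrequired = +£103B − (+£25.8B) = +£77.2 billion.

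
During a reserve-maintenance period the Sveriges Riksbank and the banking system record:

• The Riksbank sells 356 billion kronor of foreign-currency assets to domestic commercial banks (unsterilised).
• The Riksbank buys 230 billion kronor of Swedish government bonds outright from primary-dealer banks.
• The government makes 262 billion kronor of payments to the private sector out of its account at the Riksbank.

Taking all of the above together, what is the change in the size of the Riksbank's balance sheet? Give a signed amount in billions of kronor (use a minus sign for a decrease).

Riksbank balance sheet:
  Assets:      Securities +230B, Foreign assets −356B
  Liabilities: Bank reserves +136B, Government deposits −262B
Commercial banking system:
  Assets:      Reserves at CB +136B, Securities −230B, Foreign assets +356B
  Liabilities: Checkable deposits +262B
Change in total Riksbank assets = -126 billion.

-126 billion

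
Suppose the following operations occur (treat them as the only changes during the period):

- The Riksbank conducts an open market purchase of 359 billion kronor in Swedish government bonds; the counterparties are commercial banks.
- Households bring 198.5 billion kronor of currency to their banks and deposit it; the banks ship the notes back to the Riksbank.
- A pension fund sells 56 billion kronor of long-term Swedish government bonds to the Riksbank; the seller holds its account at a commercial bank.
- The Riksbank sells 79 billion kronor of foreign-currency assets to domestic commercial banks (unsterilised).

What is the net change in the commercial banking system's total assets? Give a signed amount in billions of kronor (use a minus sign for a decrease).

OMO purchase (from banks) 359 billion kronor: just an asset swap on bank balance sheets → 0.
Currency deposit 198.5 billion kronor: bank balance sheets expand → +198.5B.
Asset purchase (from non-banks) 56 billion kronor: bank balance sheets expand → +56B.
FX sale 79 billion kronor: just an asset swap on bank balance sheets → 0.
Net: 0 + 198.5 + 56 + 0 = +254.5 billion.

+254.5 billion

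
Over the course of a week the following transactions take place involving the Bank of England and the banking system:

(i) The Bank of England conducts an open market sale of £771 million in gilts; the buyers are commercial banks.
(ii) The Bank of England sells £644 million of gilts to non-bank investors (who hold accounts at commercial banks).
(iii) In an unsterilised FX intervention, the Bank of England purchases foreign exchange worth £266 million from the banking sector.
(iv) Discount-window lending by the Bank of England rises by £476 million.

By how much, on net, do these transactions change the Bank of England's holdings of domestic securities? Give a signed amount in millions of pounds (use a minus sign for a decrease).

Bank of England balance sheet:
  Assets:      Securities −£1415M, Loans to banks +£476M, Foreign assets +£266M
  Liabilities: Bank reserves −£673M
So the change in the Bank of England's holdings of domestic securities is -£1415 million.

-£1415 million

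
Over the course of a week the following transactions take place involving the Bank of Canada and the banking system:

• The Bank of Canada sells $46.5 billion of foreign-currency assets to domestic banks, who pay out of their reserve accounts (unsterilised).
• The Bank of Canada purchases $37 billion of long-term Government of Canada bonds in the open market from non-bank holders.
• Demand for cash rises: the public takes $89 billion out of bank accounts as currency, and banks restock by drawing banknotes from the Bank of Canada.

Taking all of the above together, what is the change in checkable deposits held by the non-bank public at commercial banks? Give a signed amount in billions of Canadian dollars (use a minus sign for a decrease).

FX sale $46.5 billion: the counterparty is a bank, so public deposits are unchanged → 0.
Asset purchase (from non-banks) $37 billion: non-bank counterparties' bank balances rise → +$37B.
Currency withdrawal $89 billion: non-bank counterparties' bank balances fall → −$89B.
Net: 0 + 37 − 89 = -$52 billion.

-$52 billion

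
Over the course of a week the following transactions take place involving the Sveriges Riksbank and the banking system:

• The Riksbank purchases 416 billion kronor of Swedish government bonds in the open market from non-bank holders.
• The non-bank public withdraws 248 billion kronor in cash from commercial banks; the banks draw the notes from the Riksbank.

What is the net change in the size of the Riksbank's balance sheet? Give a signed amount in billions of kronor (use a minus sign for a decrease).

+416 billion

Asset purchase (from non-banks) 416 billion kronor: a Riksbank asset is acquired → +416B.
Currency withdrawal 248 billion kronor: only the composition of liabilities changes → 0.
Net: 416 + 0 = +416 billion.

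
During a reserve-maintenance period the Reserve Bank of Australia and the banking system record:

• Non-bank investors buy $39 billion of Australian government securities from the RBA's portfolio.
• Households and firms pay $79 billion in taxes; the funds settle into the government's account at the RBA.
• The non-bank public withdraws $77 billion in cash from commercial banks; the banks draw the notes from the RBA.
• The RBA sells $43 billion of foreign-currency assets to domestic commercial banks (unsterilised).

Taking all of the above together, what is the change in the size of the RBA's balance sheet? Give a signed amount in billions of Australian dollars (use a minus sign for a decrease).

-$82 billion

Asset sale (to non-banks) $39 billion: an RBA asset is shed → −$39B.
Government account inflow $79 billion: only the composition of liabilities changes → 0.
Currency withdrawal $77 billion: only the composition of liabilities changes → 0.
FX sale $43 billion: an RBA asset is shed → −$43B.
Net: −39 + 0 + 0 − 43 = -$82 billion.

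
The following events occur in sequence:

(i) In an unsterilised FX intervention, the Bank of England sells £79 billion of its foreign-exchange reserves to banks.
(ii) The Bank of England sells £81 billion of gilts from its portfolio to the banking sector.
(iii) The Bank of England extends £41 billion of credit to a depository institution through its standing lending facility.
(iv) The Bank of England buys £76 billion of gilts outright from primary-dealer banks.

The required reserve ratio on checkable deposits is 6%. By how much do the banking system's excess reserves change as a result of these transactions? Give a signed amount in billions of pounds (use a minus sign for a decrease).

-£43 billion

FX sale £79 billion: reserves −£79B, deposits 0.
OMO sale (to banks) £81 billion: reserves −£81B, deposits 0.
Discount-window loan £41 billion: reserves +£41B, deposits 0.
OMO purchase (from banks) £76 billion: reserves +£76B, deposits 0.
Totals: Δreserves = −£43B, Δdeposits = 0.
Δrequired reserves = 6% × 0 = 0.
Δexcess reserves = Δreserves − Δrequired = −£43B − (0) = -£43 billion.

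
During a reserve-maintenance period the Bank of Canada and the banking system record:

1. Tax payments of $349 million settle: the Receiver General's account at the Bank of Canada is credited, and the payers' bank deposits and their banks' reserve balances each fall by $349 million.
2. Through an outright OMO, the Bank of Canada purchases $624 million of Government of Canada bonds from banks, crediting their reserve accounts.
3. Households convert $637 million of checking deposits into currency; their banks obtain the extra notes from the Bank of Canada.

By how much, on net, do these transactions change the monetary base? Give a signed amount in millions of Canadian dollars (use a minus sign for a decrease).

+$275 million

Government account inflow $349 million: reserves shift to a non-base liability → −$349M.
OMO purchase (from banks) $624 million: Bank of Canada balance sheet expands → +$624M.
Currency withdrawal $637 million: just a shift between currency and reserves — both are base money → 0.
Net: −349 + 624 + 0 = +$275 million.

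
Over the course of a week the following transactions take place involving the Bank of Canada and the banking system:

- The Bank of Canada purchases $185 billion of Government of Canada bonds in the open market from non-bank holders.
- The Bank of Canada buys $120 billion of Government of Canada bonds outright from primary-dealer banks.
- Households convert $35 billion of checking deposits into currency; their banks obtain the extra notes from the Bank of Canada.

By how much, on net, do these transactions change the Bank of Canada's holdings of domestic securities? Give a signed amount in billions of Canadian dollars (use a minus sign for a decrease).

+$305 billion

Bank of Canada balance sheet:
  Assets:      Securities +$305B
  Liabilities: Bank reserves +$270B, Currency in circulation +$35B
So the change in the Bank of Canada's holdings of domestic securities is +$305 billion.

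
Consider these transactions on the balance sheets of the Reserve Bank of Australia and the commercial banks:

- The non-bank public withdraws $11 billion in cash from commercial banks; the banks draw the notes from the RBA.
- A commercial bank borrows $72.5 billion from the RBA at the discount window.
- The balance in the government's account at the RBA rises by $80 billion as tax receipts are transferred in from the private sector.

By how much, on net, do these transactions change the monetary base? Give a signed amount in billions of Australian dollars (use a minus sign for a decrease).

Currency withdrawal $11 billion: just a shift between currency and reserves — both are base money → 0.
Discount-window loan $72.5 billion: RBA balance sheet expands → +$72.5B.
Government account inflow $80 billion: reserves shift to a non-base liability → −$80B.
Net: 0 + 72.5 − 80 = -$7.5 billion.

-$7.5 billion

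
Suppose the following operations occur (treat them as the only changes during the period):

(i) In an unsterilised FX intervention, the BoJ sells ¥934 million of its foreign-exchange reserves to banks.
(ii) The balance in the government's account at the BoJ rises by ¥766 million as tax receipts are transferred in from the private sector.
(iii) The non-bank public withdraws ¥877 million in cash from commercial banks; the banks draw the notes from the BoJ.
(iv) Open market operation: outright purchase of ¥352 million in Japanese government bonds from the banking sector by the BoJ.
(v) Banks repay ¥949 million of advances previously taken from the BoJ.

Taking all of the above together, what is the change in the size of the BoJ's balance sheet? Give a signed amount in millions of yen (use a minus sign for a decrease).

BoJ balance sheet:
  Assets:      Securities +¥352M, Loans to banks −¥949M, Foreign assets −¥934M
  Liabilities: Bank reserves −¥3174M, Currency in circulation +¥877M, Government deposits +¥766M
Change in total BoJ assets = -¥1531 million.

-¥1531 million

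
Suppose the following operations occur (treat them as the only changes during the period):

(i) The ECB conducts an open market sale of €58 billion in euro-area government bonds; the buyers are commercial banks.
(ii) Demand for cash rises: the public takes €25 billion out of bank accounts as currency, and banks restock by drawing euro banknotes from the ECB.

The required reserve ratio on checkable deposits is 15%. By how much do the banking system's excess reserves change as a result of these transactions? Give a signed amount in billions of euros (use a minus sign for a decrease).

OMO sale (to banks) €58 billion: reserves −€58B, deposits 0.
Currency withdrawal €25 billion: reserves −€25B, deposits −€25B.
Totals: Δreserves = −€83B, Δdeposits = −€25B.
Δrequired reserves = 15% × −€25B = −€3.75B.
Δexcess reserves = Δreserves − Δrequired = −€83B − (−€3.75B) = -€79.25 billion.

-€79.25 billion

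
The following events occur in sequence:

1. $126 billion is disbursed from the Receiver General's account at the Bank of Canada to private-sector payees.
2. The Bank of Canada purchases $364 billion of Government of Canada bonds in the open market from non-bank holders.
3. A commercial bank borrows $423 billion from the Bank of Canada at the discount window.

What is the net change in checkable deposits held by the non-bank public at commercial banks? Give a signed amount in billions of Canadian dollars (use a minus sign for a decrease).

Government spending $126 billion: non-bank counterparties' bank balances rise → +$126B.
Asset purchase (from non-banks) $364 billion: non-bank counterparties' bank balances rise → +$364B.
Discount-window loan $423 billion: the counterparty is a bank, so public deposits are unchanged → 0.
Net: 126 + 364 + 0 = +$490 billion.

+$490 billion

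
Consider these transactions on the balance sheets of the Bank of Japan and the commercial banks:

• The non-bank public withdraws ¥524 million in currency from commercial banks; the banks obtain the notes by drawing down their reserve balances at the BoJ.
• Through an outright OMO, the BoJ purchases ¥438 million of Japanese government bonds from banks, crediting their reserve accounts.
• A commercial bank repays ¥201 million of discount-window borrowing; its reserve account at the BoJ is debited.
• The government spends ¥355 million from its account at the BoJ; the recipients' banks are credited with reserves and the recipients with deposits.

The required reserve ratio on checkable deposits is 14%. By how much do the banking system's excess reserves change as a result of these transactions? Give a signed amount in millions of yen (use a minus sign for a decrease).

+¥91.66 million

Currency withdrawal ¥524 million: reserves −¥524M, deposits −¥524M.
OMO purchase (from banks) ¥438 million: reserves +¥438M, deposits 0.
Discount-window repayment ¥201 million: reserves −¥201M, deposits 0.
Government spending ¥355 million: reserves +¥355M, deposits +¥355M.
Totals: Δreserves = +¥68M, Δdeposits = −¥169M.
Δrequired reserves = 14% × −¥169M = −¥23.66M.
Δexcess reserves = Δreserves − Δrequired = +¥68M − (−¥23.66M) = +¥91.66 million.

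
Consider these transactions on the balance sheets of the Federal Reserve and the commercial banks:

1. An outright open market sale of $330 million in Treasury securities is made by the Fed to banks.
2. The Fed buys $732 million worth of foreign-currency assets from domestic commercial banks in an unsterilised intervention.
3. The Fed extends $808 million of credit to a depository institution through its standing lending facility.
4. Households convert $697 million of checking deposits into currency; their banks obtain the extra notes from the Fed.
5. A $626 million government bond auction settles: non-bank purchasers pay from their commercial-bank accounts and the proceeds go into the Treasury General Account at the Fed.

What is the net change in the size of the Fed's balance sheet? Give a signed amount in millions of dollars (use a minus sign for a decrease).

Fed balance sheet:
  Assets:      Securities −$330M, Loans to banks +$808M, Foreign assets +$732M
  Liabilities: Bank reserves −$113M, Currency in circulation +$697M, Government deposits +$626M
Commercial banking system:
  Assets:      Reserves at CB −$113M, Securities +$330M, Foreign assets −$732M
  Liabilities: Checkable deposits −$1323M, Borrowings from CB +$808M
Change in total Fed assets = +$1210 million.

+$1210 million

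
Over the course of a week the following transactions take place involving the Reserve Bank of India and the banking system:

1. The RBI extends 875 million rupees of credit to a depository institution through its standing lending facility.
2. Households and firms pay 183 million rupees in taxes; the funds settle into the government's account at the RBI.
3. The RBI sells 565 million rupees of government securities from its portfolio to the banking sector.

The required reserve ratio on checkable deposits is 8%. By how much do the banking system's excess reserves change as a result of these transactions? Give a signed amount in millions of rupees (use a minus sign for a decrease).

Discount-window loan 875 million rupees: reserves +875M, deposits 0.
Government account inflow 183 million rupees: reserves −183M, deposits −183M.
OMO sale (to banks) 565 million rupees: reserves −565M, deposits 0.
Totals: Δreserves = +127M, Δdeposits = −183M.
Δrequired reserves = 8% × −183M = −14.64M.
Δexcess reserves = Δreserves − Δrequired = +127M − (−14.64M) = +141.64 million.

+141.64 million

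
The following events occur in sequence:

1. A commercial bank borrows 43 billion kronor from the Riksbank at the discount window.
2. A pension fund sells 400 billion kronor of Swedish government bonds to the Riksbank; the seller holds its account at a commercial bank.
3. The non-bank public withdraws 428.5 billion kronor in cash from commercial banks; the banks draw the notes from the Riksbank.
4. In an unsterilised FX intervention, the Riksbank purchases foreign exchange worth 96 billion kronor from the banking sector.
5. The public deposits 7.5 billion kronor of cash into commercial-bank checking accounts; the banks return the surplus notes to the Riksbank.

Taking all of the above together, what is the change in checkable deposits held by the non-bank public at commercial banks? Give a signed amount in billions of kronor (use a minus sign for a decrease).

Discount-window loan 43 billion kronor: the counterparty is a bank, so public deposits are unchanged → 0.
Asset purchase (from non-banks) 400 billion kronor: non-bank counterparties' bank balances rise → +400B.
Currency withdrawal 428.5 billion kronor: non-bank counterparties' bank balances fall → −428.5B.
FX purchase 96 billion kronor: the counterparty is a bank, so public deposits are unchanged → 0.
Currency deposit 7.5 billion kronor: non-bank counterparties' bank balances rise → +7.5B.
Net: 0 + 400 − 428.5 + 0 + 7.5 = -21 billion.

-21 billion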